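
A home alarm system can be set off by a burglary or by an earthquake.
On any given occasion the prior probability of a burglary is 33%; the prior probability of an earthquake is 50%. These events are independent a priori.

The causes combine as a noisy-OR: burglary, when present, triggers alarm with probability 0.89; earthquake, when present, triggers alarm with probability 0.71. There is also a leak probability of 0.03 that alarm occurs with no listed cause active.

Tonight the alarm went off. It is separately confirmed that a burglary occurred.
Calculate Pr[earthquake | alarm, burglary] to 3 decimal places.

Pr[earthquake | alarm, burglary] ≈ 0.520

Under noisy-OR, P(alarm | causes) = 1 − (1−0.03)·∏(1−qᵢ) over the active causes.
Enumerate both values of earthquake and weight by the priors:
  P(alarm | burglary) = 0.8933·0.5 + 0.969057·0.5
        = 0.446650 + 0.484528 = 0.931178
Keeping only the earthquake-present terms gives 0.484528, so
  P(earthquake | alarm, burglary) = 0.484528 / 0.931178 ≈ 0.520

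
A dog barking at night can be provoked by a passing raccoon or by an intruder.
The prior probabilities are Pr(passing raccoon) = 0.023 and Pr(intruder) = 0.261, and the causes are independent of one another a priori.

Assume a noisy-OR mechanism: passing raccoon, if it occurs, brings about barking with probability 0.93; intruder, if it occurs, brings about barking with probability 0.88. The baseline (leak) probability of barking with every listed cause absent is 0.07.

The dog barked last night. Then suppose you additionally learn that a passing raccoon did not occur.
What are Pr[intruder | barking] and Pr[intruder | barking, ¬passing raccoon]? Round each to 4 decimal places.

Under noisy-OR, P(barking | causes) = 1 − (1−0.07)·∏(1−qᵢ) over the active causes.
Sum P(barking|·) weighted by the priors over the 4 (passing raccoon, intruder) configurations:
  P(barking) = 0.07·0.977·0.739 + 0.8884·0.977·0.261 + 0.9349·0.023·0.739 + 0.992188·0.023·0.261
        = 0.050540 + 0.226539 + 0.015890 + 0.005956 = 0.298925
Keeping only the intruder-present terms gives 0.232495, so
  P(intruder | barking) = 0.232495 / 0.298925 ≈ 0.7778

Now also conditioning on passing raccoon≠true:
P(barking | ¬passing raccoon) = 0.07*0.739 + 0.8884*0.261 = 0.051730 + 0.231872 = 0.283602
Of this, 0.231872 comes from 0.8884*0.261 (the intruder=true cases).
So P(intruder | barking, ¬passing raccoon) = 0.231872/0.283602 ≈ 0.8176.
With passing raccoon excluded, intruder must carry more of the explanatory weight for the barking.

Pr[intruder | barking] ≈ 0.7778; Pr[intruder | barking, ¬passing raccoon] ≈ 0.8176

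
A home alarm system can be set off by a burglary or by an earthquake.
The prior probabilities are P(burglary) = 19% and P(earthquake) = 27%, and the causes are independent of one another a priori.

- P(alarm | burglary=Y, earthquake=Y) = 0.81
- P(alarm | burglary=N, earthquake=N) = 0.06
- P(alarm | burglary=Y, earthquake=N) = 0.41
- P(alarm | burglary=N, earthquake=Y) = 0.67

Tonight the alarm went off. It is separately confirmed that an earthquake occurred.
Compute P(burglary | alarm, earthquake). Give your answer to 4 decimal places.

For the numerator, keep only burglary=true terms: 0.81×0.19 = 0.153900
The normalizing constant is 0.67×0.81 + 0.81×0.19 = 0.696600
P(burglary | alarm, earthquake) = 0.153900/0.696600 ≈ 0.2209

P(burglary | alarm, earthquake) ≈ 0.2209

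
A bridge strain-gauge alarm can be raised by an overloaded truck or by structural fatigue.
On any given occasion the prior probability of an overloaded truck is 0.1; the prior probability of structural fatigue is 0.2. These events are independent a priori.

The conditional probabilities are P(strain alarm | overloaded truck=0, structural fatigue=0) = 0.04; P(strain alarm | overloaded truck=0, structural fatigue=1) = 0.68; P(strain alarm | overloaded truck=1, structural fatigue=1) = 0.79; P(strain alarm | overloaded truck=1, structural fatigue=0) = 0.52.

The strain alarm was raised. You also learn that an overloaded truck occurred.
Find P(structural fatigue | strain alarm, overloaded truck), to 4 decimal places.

P(structural fatigue | strain alarm, overloaded truck) ≈ 0.2753

P(strain alarm | overloaded truck) = 0.52*0.8 + 0.79*0.2 = 0.416000 + 0.158000 = 0.574000
The structural fatigue-present share is 0.79*0.2 = 0.158000.
P(structural fatigue | strain alarm, overloaded truck) = 0.158000 / 0.574000 ≈ 0.2753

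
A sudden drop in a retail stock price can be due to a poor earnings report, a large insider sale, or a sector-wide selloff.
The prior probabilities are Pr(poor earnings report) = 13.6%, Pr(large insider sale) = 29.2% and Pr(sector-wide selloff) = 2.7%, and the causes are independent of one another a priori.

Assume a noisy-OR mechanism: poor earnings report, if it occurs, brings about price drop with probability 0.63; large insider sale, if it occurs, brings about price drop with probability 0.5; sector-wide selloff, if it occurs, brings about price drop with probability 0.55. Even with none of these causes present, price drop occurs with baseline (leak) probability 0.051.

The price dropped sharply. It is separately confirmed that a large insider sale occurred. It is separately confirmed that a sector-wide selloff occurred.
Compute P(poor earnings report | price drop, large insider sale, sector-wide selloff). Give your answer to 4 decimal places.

P(poor earnings report | price drop, large insider sale, sector-wide selloff) ≈ 0.1556

Under noisy-OR, P(price drop | causes) = 1 − (1−0.051)·∏(1−qᵢ) over the active causes.
Numerator (weight on configurations with poor earnings report): 0.920996*0.136 = 0.125255
The normalizing constant is 0.786475*0.864 + 0.920996*0.136 = 0.804769
P(poor earnings report | price drop, large insider sale, sector-wide selloff) = 0.125255/0.804769 ≈ 0.1556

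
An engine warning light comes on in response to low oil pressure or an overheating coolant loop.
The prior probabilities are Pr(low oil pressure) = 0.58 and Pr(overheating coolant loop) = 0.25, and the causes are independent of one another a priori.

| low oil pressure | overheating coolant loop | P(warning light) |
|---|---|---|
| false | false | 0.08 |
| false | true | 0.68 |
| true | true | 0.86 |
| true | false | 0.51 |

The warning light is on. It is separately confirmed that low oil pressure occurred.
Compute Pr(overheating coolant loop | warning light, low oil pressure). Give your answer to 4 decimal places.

Pr(overheating coolant loop | warning light, low oil pressure) ≈ 0.3598

P(warning light | low oil pressure) = 0.51·0.75 + 0.86·0.25 = 0.382500 + 0.215000 = 0.597500
Restricting to configurations with overheating coolant loop present: 0.86·0.25 = 0.215000.
So P(overheating coolant loop | warning light, low oil pressure) = 0.215000/0.597500 ≈ 0.3598.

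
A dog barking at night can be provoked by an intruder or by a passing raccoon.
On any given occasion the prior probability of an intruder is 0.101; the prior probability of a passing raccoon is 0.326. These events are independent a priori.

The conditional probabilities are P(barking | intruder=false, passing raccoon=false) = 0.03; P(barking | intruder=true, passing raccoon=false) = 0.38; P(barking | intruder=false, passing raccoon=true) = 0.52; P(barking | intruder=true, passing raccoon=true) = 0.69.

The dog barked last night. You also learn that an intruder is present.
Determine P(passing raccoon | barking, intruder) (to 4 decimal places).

P(passing raccoon | barking, intruder) ≈ 0.4676

By total probability over both values of passing raccoon:
  P(barking | intruder) = 0.38·0.674 + 0.69·0.326
        = 0.256120 + 0.224940 = 0.481060
Keeping only the passing raccoon-present terms gives 0.224940, so
  P(passing raccoon | barking, intruder) = 0.224940 / 0.481060 ≈ 0.4676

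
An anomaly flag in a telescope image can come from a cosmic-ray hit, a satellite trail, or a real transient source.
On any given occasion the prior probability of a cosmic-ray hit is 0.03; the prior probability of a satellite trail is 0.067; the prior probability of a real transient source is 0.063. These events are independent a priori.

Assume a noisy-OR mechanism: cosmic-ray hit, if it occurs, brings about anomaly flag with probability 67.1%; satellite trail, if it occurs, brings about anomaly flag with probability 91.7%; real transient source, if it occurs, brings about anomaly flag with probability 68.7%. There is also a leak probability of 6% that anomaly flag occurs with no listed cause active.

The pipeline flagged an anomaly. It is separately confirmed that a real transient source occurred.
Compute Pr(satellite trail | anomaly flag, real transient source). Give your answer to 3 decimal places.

Pr(satellite trail | anomaly flag, real transient source) ≈ 0.090

Under noisy-OR, P(anomaly flag | causes) = 1 − (1−0.06)·∏(1−qᵢ) over the active causes.
Weight on satellite trail=true, given the evidence: 0.063403 + 0.001994 = 0.065397
Denominator P(anomaly flag | real transient source): 0.70578·0.97·0.933 + 0.97558·0.97·0.067 + 0.903202·0.03·0.933 + 0.991966·0.03·0.067 = 0.729416
Posterior = 0.065397 / 0.729416 ≈ 0.090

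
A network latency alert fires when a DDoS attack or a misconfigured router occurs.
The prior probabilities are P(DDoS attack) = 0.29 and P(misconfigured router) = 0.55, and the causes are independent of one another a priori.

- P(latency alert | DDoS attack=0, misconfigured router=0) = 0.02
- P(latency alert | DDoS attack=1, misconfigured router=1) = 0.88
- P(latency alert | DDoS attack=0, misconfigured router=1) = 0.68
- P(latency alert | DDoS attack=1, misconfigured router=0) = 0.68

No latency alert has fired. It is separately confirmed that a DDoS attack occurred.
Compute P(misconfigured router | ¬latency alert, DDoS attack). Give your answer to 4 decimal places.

P(misconfigured router | ¬latency alert, DDoS attack) ≈ 0.3143

Weight on misconfigured router=true, given the evidence: 0.12·0.55 = 0.066000
Denominator P(¬latency alert | DDoS attack): 0.32·0.45 + 0.12·0.55 = 0.210000
P(misconfigured router | ¬latency alert, DDoS attack) = 0.066000/0.210000 ≈ 0.3143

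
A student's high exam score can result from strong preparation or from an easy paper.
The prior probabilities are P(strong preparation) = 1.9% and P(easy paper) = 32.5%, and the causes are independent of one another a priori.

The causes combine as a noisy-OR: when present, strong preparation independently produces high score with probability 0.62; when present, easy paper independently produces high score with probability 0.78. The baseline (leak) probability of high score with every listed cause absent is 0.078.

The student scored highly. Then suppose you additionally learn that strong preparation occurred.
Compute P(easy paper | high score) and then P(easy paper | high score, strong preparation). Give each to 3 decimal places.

P(easy paper | high score) ≈ 0.812; P(easy paper | high score, strong preparation) ≈ 0.406

Under noisy-OR, P(high score | causes) = 1 − (1−0.078)·∏(1−qᵢ) over the active causes.
P(high score) = 0.078·0.981·0.675 + 0.79716·0.981·0.325 + 0.64964·0.019·0.675 + 0.922921·0.019·0.325 = 0.051650 + 0.254155 + 0.008332 + 0.005699 = 0.319836
The easy paper-present share is 0.254155 + 0.005699 = 0.259854.
So P(easy paper | high score) = 0.259854/0.319836 ≈ 0.812.

With the extra evidence:
Enumerate both values of easy paper and weight by the priors:
  P(high score | strong preparation) = 0.64964×0.675 + 0.922921×0.325
        = 0.438507 + 0.299949 = 0.738456
Keeping only the easy paper-present terms gives 0.299949, so
  P(easy paper | high score, strong preparation) = 0.299949 / 0.738456 ≈ 0.406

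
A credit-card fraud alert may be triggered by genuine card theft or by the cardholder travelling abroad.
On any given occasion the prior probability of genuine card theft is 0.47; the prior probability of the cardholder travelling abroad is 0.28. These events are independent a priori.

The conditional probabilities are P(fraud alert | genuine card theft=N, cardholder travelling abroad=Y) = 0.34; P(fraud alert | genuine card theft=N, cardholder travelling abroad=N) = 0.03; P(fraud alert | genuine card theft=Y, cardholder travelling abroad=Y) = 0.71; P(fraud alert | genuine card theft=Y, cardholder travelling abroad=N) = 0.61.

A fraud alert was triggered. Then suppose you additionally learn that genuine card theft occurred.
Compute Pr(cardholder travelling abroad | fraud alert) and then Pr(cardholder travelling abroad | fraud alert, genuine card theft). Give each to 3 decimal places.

For the numerator, keep only cardholder travelling abroad=true terms: 0.050456 + 0.093436 = 0.143892
Normalizer over all consistent configurations: 0.03×0.53×0.72 + 0.34×0.53×0.28 + 0.61×0.47×0.72 + 0.71×0.47×0.28 = 0.361764
Posterior = 0.143892 / 0.361764 ≈ 0.398

With the extra evidence:
Numerator (weight on configurations with cardholder travelling abroad): 0.71×0.28 = 0.198800
Normalizer over all consistent configurations: 0.61×0.72 + 0.71×0.28 = 0.638000
Posterior = 0.198800 / 0.638000 ≈ 0.312

Pr(cardholder travelling abroad | fraud alert) ≈ 0.398; Pr(cardholder travelling abroad | fraud alert, genuine card theft) ≈ 0.312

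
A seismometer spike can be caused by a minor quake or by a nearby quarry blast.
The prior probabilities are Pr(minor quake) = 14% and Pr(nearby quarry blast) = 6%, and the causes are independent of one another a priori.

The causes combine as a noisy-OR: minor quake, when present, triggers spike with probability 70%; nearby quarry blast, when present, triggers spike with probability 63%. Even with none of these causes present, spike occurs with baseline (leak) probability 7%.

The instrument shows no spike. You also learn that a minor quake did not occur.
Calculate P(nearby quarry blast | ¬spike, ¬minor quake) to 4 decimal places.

P(nearby quarry blast | ¬spike, ¬minor quake) ≈ 0.0231

Under noisy-OR, P(spike | causes) = 1 − (1−0.07)·∏(1−qᵢ) over the active causes.
By total probability over both values of nearby quarry blast:
  P(¬spike | ¬minor quake) = 0.93*0.94 + 0.3441*0.06
        = 0.874200 + 0.020646 = 0.894846
Keeping only the nearby quarry blast-present terms gives 0.020646, so
  P(nearby quarry blast | ¬spike, ¬minor quake) = 0.020646 / 0.894846 ≈ 0.0231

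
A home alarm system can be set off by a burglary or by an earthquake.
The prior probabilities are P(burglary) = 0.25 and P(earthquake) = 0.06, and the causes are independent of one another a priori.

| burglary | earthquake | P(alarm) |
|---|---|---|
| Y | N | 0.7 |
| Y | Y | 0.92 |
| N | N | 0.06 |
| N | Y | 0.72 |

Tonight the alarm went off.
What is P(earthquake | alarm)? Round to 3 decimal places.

P(earthquake | alarm) ≈ 0.183

P(alarm) = 0.06×0.75×0.94 + 0.72×0.75×0.06 + 0.7×0.25×0.94 + 0.92×0.25×0.06 = 0.042300 + 0.032400 + 0.164500 + 0.013800 = 0.253000
Restricting to configurations with earthquake present: 0.032400 + 0.013800 = 0.046200.
P(earthquake | alarm) = 0.046200 / 0.253000 ≈ 0.183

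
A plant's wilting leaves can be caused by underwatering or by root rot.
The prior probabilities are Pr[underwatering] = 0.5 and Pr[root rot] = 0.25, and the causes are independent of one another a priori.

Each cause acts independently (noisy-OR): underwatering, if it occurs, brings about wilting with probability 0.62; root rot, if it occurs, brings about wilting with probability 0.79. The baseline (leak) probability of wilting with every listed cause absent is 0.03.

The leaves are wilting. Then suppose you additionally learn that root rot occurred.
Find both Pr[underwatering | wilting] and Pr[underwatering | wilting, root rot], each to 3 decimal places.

Under noisy-OR, P(wilting | causes) = 1 − (1−0.03)·∏(1−qᵢ) over the active causes.
P(wilting) = 0.03×0.5×0.75 + 0.7963×0.5×0.25 + 0.6314×0.5×0.75 + 0.922594×0.5×0.25 = 0.011250 + 0.099538 + 0.236775 + 0.115324 = 0.462887
Of this, 0.352099 comes from 0.236775 + 0.115324 (the underwatering=true cases).
So P(underwatering | wilting) = 0.352099/0.462887 ≈ 0.761.

With the extra evidence:
Numerator (weight on configurations with underwatering): 0.922594·0.5 = 0.461297
Denominator P(wilting | root rot): 0.7963·0.5 + 0.922594·0.5 = 0.859447
Posterior = 0.461297 / 0.859447 ≈ 0.537

Pr[underwatering | wilting] ≈ 0.761; Pr[underwatering | wilting, root rot] ≈ 0.537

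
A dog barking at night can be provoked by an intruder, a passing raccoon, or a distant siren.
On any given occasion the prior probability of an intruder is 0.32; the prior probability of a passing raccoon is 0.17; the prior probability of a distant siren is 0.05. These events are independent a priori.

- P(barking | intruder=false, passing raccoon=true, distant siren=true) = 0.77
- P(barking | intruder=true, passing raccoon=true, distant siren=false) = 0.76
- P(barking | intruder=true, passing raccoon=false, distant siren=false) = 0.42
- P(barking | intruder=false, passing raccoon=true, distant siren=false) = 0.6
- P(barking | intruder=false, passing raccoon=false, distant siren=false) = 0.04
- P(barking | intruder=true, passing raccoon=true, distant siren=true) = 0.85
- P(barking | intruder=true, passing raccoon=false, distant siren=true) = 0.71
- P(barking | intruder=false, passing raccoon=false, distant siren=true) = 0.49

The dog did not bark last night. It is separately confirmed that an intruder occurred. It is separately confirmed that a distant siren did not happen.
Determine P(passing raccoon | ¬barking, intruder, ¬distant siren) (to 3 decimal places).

P(passing raccoon | ¬barking, intruder, ¬distant siren) ≈ 0.078

For the numerator, keep only passing raccoon=true terms: 0.24·0.17 = 0.040800
The normalizing constant is 0.58·0.83 + 0.24·0.17 = 0.522200
P(passing raccoon | ¬barking, intruder, ¬distant siren) = 0.040800/0.522200 ≈ 0.078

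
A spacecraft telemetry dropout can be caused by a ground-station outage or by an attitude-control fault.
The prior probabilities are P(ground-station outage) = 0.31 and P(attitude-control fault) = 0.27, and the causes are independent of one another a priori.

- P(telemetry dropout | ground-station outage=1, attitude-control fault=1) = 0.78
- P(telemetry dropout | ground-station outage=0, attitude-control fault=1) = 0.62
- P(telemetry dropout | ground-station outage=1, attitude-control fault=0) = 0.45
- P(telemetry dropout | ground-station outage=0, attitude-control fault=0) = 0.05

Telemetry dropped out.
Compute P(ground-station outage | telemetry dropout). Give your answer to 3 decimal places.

Weight on ground-station outage=true, given the evidence: 0.101835 + 0.065286 = 0.167121
Normalizer over all consistent configurations: 0.05*0.69*0.73 + 0.62*0.69*0.27 + 0.45*0.31*0.73 + 0.78*0.31*0.27 = 0.307812
P(ground-station outage | telemetry dropout) = 0.167121/0.307812 ≈ 0.543

P(ground-station outage | telemetry dropout) ≈ 0.543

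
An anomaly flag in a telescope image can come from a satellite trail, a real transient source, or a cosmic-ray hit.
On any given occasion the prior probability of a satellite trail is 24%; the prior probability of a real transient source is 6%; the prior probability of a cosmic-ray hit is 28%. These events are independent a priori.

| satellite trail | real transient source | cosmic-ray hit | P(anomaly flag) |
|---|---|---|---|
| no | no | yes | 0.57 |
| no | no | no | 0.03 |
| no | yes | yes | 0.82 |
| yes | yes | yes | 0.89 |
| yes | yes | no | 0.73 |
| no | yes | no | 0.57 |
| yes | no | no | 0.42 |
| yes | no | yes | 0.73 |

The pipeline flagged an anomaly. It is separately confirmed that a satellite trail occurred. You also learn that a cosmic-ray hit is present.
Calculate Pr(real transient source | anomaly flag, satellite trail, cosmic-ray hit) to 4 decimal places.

Pr(real transient source | anomaly flag, satellite trail, cosmic-ray hit) ≈ 0.0722

P(anomaly flag | satellite trail, cosmic-ray hit) = 0.73·0.94 + 0.89·0.06 = 0.686200 + 0.053400 = 0.739600
Restricting to configurations with real transient source present: 0.89·0.06 = 0.053400.
P(real transient source | anomaly flag, satellite trail, cosmic-ray hit) = 0.053400 / 0.739600 ≈ 0.0722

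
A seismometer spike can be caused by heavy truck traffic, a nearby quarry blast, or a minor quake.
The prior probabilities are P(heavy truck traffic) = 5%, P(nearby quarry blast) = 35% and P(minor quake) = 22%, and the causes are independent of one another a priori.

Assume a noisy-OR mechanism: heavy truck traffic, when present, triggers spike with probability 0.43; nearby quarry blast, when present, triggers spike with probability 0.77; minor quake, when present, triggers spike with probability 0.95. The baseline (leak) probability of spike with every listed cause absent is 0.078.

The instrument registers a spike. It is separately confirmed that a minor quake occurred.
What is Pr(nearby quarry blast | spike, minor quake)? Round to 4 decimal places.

Under noisy-OR, P(spike | causes) = 1 − (1−0.078)·∏(1−qᵢ) over the active causes.
P(spike | minor quake) = 0.9539×0.95×0.65 + 0.989397×0.95×0.35 + 0.973723×0.05×0.65 + 0.993956×0.05×0.35 = 0.589033 + 0.328975 + 0.031646 + 0.017394 = 0.967048
Restricting to configurations with nearby quarry blast present: 0.328975 + 0.017394 = 0.346369.
So P(nearby quarry blast | spike, minor quake) = 0.346369/0.967048 ≈ 0.3582.

Pr(nearby quarry blast | spike, minor quake) ≈ 0.3582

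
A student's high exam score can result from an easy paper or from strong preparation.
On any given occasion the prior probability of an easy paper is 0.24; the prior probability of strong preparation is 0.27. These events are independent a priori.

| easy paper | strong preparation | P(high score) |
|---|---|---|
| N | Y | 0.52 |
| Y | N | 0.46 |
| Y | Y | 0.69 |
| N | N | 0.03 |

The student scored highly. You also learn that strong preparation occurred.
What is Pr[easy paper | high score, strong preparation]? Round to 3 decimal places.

Pr[easy paper | high score, strong preparation] ≈ 0.295

P(high score | strong preparation) = 0.52·0.76 + 0.69·0.24 = 0.395200 + 0.165600 = 0.560800
Of this, 0.165600 comes from 0.69·0.24 (the easy paper=true cases).
P(easy paper | high score, strong preparation) = 0.165600 / 0.560800 ≈ 0.295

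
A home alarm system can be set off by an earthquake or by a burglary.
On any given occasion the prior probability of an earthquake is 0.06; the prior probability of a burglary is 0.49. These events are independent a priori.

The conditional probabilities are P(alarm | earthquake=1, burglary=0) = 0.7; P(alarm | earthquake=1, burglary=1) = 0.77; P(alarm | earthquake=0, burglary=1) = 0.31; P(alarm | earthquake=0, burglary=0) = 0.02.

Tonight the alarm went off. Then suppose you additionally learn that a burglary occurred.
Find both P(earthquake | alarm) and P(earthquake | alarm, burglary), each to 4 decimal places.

P(earthquake | alarm) ≈ 0.2243; P(earthquake | alarm, burglary) ≈ 0.1368

P(alarm) = 0.02·0.94·0.51 + 0.31·0.94·0.49 + 0.7·0.06·0.51 + 0.77·0.06·0.49 = 0.009588 + 0.142786 + 0.021420 + 0.022638 = 0.196432
Of this, 0.044058 comes from 0.021420 + 0.022638 (the earthquake=true cases).
So P(earthquake | alarm) = 0.044058/0.196432 ≈ 0.2243.

With the extra evidence:
Numerator (weight on configurations with earthquake): 0.77*0.06 = 0.046200
Normalizer over all consistent configurations: 0.31*0.94 + 0.77*0.06 = 0.337600
Posterior = 0.046200 / 0.337600 ≈ 0.1368
— burglary explains away the evidence for earthquake.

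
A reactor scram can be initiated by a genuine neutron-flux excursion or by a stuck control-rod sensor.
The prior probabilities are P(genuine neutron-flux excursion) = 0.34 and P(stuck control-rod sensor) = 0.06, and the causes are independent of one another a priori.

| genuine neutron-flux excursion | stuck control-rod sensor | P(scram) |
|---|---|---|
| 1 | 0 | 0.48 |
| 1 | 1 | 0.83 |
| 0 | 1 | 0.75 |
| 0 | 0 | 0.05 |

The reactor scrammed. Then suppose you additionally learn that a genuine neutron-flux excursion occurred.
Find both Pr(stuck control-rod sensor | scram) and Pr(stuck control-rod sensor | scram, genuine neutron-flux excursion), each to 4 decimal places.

P(scram) = 0.05*0.66*0.94 + 0.75*0.66*0.06 + 0.48*0.34*0.94 + 0.83*0.34*0.06 = 0.031020 + 0.029700 + 0.153408 + 0.016932 = 0.231060
Restricting to configurations with stuck control-rod sensor present: 0.029700 + 0.016932 = 0.046632.
Hence the posterior is 0.046632/0.231060 ≈ 0.2018.

Now condition on the additional information:
For the numerator, keep only stuck control-rod sensor=true terms: 0.83×0.06 = 0.049800
Denominator P(scram | genuine neutron-flux excursion): 0.48×0.94 + 0.83×0.06 = 0.501000
P(stuck control-rod sensor | scram, genuine neutron-flux excursion) = 0.049800/0.501000 ≈ 0.0994

Pr(stuck control-rod sensor | scram) ≈ 0.2018; Pr(stuck control-rod sensor | scram, genuine neutron-flux excursion) ≈ 0.0994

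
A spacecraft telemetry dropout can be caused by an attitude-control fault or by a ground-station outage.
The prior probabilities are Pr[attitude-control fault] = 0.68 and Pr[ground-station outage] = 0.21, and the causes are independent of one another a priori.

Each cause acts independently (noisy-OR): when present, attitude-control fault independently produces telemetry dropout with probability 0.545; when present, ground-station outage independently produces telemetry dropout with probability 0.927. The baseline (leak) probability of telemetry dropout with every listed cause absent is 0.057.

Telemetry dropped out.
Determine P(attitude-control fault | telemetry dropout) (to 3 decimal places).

Under noisy-OR, P(telemetry dropout | causes) = 1 − (1−0.057)·∏(1−qᵢ) over the active causes.
P(telemetry dropout) = 0.057*0.32*0.79 + 0.931161*0.32*0.21 + 0.570935*0.68*0.79 + 0.968678*0.68*0.21 = 0.014410 + 0.062574 + 0.306706 + 0.138327 = 0.522017
Restricting to configurations with attitude-control fault present: 0.306706 + 0.138327 = 0.445033.
P(attitude-control fault | telemetry dropout) = 0.445033 / 0.522017 ≈ 0.853

P(attitude-control fault | telemetry dropout) ≈ 0.853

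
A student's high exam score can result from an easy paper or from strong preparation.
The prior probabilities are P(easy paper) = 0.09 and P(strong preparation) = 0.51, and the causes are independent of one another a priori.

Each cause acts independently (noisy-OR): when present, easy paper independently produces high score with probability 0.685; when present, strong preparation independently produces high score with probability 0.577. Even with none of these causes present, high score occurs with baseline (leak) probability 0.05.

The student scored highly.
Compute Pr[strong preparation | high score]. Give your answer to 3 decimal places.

Under noisy-OR, P(high score | causes) = 1 − (1−0.05)·∏(1−qᵢ) over the active causes.
P(high score) = 0.05×0.91×0.49 + 0.59815×0.91×0.51 + 0.70075×0.09×0.49 + 0.873417×0.09×0.51 = 0.022295 + 0.277601 + 0.030903 + 0.040090 = 0.370889
Of this, 0.317691 comes from 0.277601 + 0.040090 (the strong preparation=true cases).
So P(strong preparation | high score) = 0.317691/0.370889 ≈ 0.857.

Pr[strong preparation | high score] ≈ 0.857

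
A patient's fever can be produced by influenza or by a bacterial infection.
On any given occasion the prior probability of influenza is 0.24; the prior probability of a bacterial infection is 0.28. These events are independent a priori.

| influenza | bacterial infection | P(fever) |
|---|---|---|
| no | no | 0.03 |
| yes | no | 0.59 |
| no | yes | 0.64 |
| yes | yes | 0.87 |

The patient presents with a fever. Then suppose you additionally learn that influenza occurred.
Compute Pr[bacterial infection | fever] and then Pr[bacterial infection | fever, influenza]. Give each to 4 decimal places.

Numerator (weight on configurations with bacterial infection): 0.136192 + 0.058464 = 0.194656
Denominator P(fever): 0.03×0.76×0.72 + 0.64×0.76×0.28 + 0.59×0.24×0.72 + 0.87×0.24×0.28 = 0.313024
Posterior = 0.194656 / 0.313024 ≈ 0.6219

With the extra evidence:
P(fever | influenza) = 0.59×0.72 + 0.87×0.28 = 0.424800 + 0.243600 = 0.668400
The bacterial infection-present share is 0.87×0.28 = 0.243600.
So P(bacterial infection | fever, influenza) = 0.243600/0.668400 ≈ 0.3645.
The drop from 0.6219 to 0.3645 is the explaining-away (discounting) effect.

Pr[bacterial infection | fever] ≈ 0.6219; Pr[bacterial infection | fever, influenza] ≈ 0.3645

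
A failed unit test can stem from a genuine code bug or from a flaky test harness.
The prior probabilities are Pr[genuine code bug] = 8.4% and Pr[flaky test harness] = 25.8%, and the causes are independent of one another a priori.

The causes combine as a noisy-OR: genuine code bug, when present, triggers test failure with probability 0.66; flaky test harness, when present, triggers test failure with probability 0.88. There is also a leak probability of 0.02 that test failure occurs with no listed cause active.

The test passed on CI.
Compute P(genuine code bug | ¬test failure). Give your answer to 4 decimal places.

P(genuine code bug | ¬test failure) ≈ 0.0302

Under noisy-OR, P(test failure | causes) = 1 − (1−0.02)·∏(1−qᵢ) over the active causes.
Weight on genuine code bug=true, given the evidence: 0.020768 + 0.000867 = 0.021635
Normalizer over all consistent configurations: 0.98·0.916·0.742 + 0.1176·0.916·0.258 + 0.3332·0.084·0.742 + 0.039984·0.084·0.258 = 0.715506
Posterior = 0.021635 / 0.715506 ≈ 0.0302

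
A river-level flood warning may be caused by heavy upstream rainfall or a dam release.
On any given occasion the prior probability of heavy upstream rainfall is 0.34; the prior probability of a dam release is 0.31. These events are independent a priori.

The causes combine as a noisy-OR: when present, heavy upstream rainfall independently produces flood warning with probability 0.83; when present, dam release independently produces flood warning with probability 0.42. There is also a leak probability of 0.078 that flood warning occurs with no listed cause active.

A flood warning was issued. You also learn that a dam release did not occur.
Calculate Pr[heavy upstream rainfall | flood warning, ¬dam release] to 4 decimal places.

Pr[heavy upstream rainfall | flood warning, ¬dam release] ≈ 0.8478

Under noisy-OR, P(flood warning | causes) = 1 − (1−0.078)·∏(1−qᵢ) over the active causes.
P(flood warning | ¬dam release) = 0.078·0.66 + 0.84326·0.34 = 0.051480 + 0.286708 = 0.338188
The heavy upstream rainfall-present share is 0.84326·0.34 = 0.286708.
Hence the posterior is 0.286708/0.338188 ≈ 0.8478.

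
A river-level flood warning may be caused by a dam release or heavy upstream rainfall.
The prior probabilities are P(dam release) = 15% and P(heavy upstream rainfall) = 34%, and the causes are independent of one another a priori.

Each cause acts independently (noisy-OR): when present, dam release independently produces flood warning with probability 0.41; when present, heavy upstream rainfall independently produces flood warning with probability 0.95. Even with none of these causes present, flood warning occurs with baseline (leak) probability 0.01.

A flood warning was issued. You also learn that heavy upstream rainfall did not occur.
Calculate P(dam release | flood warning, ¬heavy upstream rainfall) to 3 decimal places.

P(dam release | flood warning, ¬heavy upstream rainfall) ≈ 0.880

Under noisy-OR, P(flood warning | causes) = 1 − (1−0.01)·∏(1−qᵢ) over the active causes.
Enumerate both values of dam release and weight by the priors:
  P(flood warning | ¬heavy upstream rainfall) = 0.01×0.85 + 0.4159×0.15
        = 0.008500 + 0.062385 = 0.070885
The terms with dam release present sum to 0.062385, so
  P(dam release | flood warning, ¬heavy upstream rainfall) = 0.062385 / 0.070885 ≈ 0.880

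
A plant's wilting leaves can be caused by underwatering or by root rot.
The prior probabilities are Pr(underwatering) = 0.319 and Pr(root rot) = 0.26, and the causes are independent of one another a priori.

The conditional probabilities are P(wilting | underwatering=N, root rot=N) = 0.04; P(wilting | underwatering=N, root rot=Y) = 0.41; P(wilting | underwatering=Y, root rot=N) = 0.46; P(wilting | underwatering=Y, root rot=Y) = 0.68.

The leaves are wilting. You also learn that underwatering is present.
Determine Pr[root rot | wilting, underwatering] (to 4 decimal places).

Pr[root rot | wilting, underwatering] ≈ 0.3418

Sum P(wilting|·) weighted by the priors over both values of root rot:
  P(wilting | underwatering) = 0.46*0.74 + 0.68*0.26
        = 0.340400 + 0.176800 = 0.517200
The terms with root rot present sum to 0.176800, so
  P(root rot | wilting, underwatering) = 0.176800 / 0.517200 ≈ 0.3418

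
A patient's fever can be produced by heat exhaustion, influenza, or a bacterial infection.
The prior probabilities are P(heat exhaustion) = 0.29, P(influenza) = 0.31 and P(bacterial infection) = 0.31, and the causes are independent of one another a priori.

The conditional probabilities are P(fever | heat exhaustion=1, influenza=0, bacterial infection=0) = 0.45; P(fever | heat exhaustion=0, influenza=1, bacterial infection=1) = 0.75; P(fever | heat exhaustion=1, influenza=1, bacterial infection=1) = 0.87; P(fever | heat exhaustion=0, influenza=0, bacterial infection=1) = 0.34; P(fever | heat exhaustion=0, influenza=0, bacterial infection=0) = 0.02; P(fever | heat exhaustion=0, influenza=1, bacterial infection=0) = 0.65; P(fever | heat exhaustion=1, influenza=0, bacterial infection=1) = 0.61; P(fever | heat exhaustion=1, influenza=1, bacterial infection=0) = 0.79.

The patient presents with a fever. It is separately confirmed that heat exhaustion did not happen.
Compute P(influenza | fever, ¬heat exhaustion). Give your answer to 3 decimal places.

P(influenza | fever, ¬heat exhaustion) ≈ 0.720

P(fever | ¬heat exhaustion) = 0.02×0.69×0.69 + 0.34×0.69×0.31 + 0.65×0.31×0.69 + 0.75×0.31×0.31 = 0.009522 + 0.072726 + 0.139035 + 0.072075 = 0.293358
Restricting to configurations with influenza present: 0.139035 + 0.072075 = 0.211110.
So P(influenza | fever, ¬heat exhaustion) = 0.211110/0.293358 ≈ 0.720.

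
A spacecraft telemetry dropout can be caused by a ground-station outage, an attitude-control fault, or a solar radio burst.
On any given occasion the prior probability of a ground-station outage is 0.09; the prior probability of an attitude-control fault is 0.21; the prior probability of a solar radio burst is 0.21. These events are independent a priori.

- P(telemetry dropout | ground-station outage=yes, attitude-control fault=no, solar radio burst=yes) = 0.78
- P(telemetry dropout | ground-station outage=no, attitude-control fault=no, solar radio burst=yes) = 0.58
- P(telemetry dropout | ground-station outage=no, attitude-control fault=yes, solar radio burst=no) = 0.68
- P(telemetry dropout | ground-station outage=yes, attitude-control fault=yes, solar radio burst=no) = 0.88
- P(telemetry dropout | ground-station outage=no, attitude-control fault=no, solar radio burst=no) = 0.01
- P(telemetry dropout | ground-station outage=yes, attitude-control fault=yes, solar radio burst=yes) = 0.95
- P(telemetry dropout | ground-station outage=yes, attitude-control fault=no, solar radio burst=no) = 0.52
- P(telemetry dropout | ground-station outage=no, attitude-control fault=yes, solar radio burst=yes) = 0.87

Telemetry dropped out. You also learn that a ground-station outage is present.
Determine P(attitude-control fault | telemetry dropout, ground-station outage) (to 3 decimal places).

Weight on attitude-control fault=true, given the evidence: 0.145992 + 0.041895 = 0.187887
Normalizer over all consistent configurations: 0.52*0.79*0.79 + 0.78*0.79*0.21 + 0.88*0.21*0.79 + 0.95*0.21*0.21 = 0.641821
P(attitude-control fault | telemetry dropout, ground-station outage) = 0.187887/0.641821 ≈ 0.293

P(attitude-control fault | telemetry dropout, ground-station outage) ≈ 0.293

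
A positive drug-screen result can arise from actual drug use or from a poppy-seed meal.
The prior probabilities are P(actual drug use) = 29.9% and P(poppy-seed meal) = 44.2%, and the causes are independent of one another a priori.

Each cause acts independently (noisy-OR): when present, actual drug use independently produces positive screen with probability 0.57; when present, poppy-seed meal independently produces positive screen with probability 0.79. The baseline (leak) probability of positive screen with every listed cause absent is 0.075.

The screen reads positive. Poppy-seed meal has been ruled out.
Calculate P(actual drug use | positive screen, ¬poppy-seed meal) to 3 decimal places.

Under noisy-OR, P(positive screen | causes) = 1 − (1−0.075)·∏(1−qᵢ) over the active causes.
P(positive screen | ¬poppy-seed meal) = 0.075*0.701 + 0.60225*0.299 = 0.052575 + 0.180073 = 0.232648
The actual drug use-present share is 0.60225*0.299 = 0.180073.
P(actual drug use | positive screen, ¬poppy-seed meal) = 0.180073 / 0.232648 ≈ 0.774

P(actual drug use | positive screen, ¬poppy-seed meal) ≈ 0.774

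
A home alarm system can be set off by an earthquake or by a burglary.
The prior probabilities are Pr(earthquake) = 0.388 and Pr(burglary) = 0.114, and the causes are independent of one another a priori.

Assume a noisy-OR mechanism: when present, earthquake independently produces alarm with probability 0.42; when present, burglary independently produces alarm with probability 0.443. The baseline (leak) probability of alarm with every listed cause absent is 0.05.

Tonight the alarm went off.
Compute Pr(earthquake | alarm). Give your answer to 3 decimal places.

Under noisy-OR, P(alarm | causes) = 1 − (1−0.05)·∏(1−qᵢ) over the active causes.
Enumerate the 4 (earthquake, burglary) configurations and weight by the priors:
  P(alarm) = 0.05×0.612×0.886 + 0.47085×0.612×0.114 + 0.449×0.388×0.886 + 0.693093×0.388×0.114
        = 0.027112 + 0.032850 + 0.154352 + 0.030657 = 0.244971
Configurations with earthquake contribute 0.185009, so
  P(earthquake | alarm) = 0.185009 / 0.244971 ≈ 0.755

Pr(earthquake | alarm) ≈ 0.755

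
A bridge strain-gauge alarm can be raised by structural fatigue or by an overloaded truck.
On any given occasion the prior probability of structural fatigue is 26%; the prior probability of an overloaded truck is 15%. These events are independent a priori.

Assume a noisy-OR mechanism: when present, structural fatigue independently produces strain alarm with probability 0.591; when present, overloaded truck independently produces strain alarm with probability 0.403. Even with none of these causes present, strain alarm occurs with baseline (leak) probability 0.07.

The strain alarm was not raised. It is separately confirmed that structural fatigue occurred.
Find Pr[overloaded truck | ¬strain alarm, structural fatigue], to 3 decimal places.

Under noisy-OR, P(strain alarm | causes) = 1 − (1−0.07)·∏(1−qᵢ) over the active causes.
Numerator (weight on configurations with overloaded truck): 0.227081*0.15 = 0.034062
The normalizing constant is 0.38037*0.85 + 0.227081*0.15 = 0.357377
Posterior = 0.034062 / 0.357377 ≈ 0.095

Pr[overloaded truck | ¬strain alarm, structural fatigue] ≈ 0.095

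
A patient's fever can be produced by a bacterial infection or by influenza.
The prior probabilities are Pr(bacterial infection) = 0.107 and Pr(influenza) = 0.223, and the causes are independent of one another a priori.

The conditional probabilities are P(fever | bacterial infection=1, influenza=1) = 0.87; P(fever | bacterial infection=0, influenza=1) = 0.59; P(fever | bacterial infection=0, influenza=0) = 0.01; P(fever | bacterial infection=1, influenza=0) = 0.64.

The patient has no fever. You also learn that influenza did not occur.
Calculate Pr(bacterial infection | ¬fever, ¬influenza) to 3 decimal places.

Pr(bacterial infection | ¬fever, ¬influenza) ≈ 0.042

By total probability over both values of bacterial infection:
  P(¬fever | ¬influenza) = 0.99*0.893 + 0.36*0.107
        = 0.884070 + 0.038520 = 0.922590
Configurations with bacterial infection contribute 0.038520, so
  P(bacterial infection | ¬fever, ¬influenza) = 0.038520 / 0.922590 ≈ 0.042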